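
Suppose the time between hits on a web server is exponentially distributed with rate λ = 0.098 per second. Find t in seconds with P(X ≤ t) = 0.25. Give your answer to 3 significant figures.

2.94

Set 1 − e^(−λt) = 0.25, so t = −ln(0.75)/λ = 0.28768/0.098 ≈ 2.93553 seconds.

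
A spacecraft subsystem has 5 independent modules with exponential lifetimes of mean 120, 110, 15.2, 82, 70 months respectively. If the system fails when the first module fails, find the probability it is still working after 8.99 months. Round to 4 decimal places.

The first failure time is exponential with rate Σλ_i = 1/120 + 1/110 + 1/15.2 + 1/82 + 1/70 = 0.109695 per month.
P(min > 8.99) = e^(−0.109695·8.99) = e^(−0.98615) ≈ 0.3730.

0.3730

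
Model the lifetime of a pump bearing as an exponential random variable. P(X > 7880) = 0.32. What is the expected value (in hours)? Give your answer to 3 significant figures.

e^(−λ·7880) = 0.32 ⇒ λ = −ln(0.32)/7880 = 0.000144598.
Mean = 1/λ = 6915.71 hours.

6920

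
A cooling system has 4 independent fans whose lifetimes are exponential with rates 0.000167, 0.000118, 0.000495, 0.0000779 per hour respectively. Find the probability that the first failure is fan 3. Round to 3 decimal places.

0.577

The time to first failure is exponential with rate Σλ = 0.000167 + 0.000118 + 0.000495 + 0.0000779 = 0.0008579.
P(fan 3 first) = λ_3/Σλ = 0.000495/0.0008579 ≈ 0.577.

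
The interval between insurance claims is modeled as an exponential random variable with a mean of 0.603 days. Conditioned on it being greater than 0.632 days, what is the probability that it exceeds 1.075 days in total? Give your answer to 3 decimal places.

The rate is λ = 1/0.603 = 1.65837 per day.
P(X > s+t | X > s) = e^(−λ(s+t))/e^(−λs) = e^(−λt), independent of s = 0.632.
P(X > 0.443) = e^(−0.73466) ≈ 0.480.

0.480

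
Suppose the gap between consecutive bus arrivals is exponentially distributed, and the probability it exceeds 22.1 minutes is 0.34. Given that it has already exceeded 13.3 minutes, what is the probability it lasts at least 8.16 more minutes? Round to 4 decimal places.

0.6714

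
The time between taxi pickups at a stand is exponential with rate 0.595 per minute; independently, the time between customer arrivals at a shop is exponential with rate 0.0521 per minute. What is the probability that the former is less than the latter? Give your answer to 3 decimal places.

λ_1 = 0.595, λ_2 = 0.0521.
For independent exponentials, P(the former < the latter) = λ_1/(λ_1+λ_2) = 0.595/0.6471 ≈ 0.919.

0.919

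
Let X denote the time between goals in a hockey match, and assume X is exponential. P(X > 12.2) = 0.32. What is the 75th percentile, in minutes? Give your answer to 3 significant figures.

e^(−λ·12.2) = 0.32 ⇒ λ = −ln(0.32)/12.2 = 0.0933963.
75th percentile: 1 − e^(−λt) = 0.75, t = −ln(0.25)/λ = 14.8431 minutes.

14.8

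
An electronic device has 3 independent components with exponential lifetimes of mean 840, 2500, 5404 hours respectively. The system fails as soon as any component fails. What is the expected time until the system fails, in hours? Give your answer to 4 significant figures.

The first failure time is exponential with rate Σλ_i = 1/840 + 1/2500 + 1/5404 = 0.00177552 per hour.
E[min] = 1/Σλ = 1/0.00177552 = 563.214 hours.

563.2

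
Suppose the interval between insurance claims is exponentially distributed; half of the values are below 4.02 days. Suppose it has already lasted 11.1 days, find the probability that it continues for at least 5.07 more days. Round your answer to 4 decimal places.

For an exponential, median = ln(2)/λ, so λ = ln 2 / 4.02 = 0.172425 per day.
By the memoryless property, P(X > 11.1+5.07 | X > 11.1) = P(X > 5.07).
P(X > 5.07) = e^(−0.87419) ≈ 0.4172.

0.4172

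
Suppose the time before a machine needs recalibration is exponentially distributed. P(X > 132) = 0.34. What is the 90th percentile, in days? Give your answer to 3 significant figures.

e^(−λ·132) = 0.34 ⇒ λ = −ln(0.34)/132 = 0.0081728.
90th percentile: 1 − e^(−λt) = 0.9, t = −ln(0.1)/λ = 281.738 days.

282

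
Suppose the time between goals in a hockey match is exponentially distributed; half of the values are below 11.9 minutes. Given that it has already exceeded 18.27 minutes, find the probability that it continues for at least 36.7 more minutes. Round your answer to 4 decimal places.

0.1179

For an exponential, median = ln(2)/λ, so λ = ln 2 / 11.9 = 0.0582477 per minute.
By the memoryless property, P(X > 18.27+36.7 | X > 18.27) = P(X > 36.7).
P(X > 36.7) = e^(−2.1377) ≈ 0.1179.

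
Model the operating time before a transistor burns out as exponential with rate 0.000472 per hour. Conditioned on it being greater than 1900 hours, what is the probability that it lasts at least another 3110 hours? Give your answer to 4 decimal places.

The exponential is memoryless, so the remaining time is again Exp(λ): the condition X > 1900 is irrelevant.
P(X > 3110) = e^(−1.4679) ≈ 0.2304.

0.2304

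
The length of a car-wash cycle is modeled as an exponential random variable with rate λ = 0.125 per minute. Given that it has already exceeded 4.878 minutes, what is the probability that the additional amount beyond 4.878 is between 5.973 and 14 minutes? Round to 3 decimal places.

Memoryless: the residual past 4.878 is again Exp(λ).
P(5.973 < residual < 14) = e^(−λ·5.973) − e^(−λ·14) = 0.47396 − 0.17377 ≈ 0.300.

0.300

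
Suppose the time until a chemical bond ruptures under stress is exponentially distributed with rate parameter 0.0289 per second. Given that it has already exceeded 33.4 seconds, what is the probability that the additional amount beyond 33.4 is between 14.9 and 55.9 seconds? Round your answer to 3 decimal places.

0.451

Memoryless: the residual past 33.4 is again Exp(λ).
P(14.9 < residual < 55.9) = e^(−λ·14.9) − e^(−λ·55.9) = 0.65011 − 0.19879 ≈ 0.451.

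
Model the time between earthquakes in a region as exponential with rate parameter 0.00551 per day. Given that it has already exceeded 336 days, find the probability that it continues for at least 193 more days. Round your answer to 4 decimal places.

0.3453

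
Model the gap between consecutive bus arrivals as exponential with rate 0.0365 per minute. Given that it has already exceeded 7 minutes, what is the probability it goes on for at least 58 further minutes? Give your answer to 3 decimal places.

0.120

The exponential is memoryless, so the remaining time is again Exp(λ): the condition X > 7 is irrelevant.
P(X > 58) = e^(−2.117) ≈ 0.120.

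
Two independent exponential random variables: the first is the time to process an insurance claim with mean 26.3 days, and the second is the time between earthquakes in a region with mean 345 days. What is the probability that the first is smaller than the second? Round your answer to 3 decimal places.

0.929

λ_1 = 1/26.3 = 0.0380228, λ_2 = 1/345 = 0.00289855.
For independent exponentials, P(the first < the second) = λ_1/(λ_1+λ_2) = 0.0380228/0.0409214 ≈ 0.929.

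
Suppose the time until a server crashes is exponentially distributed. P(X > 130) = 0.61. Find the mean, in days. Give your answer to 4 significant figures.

263.0

e^(−λ·130) = 0.61 ⇒ λ = −ln(0.61)/130 = 0.00380228.
Mean = 1/λ = 263 days.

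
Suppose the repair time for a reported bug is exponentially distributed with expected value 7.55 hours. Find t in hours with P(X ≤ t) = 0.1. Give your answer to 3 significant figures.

The rate is λ = 1/7.55 = 0.13245 per hour.
Set 1 − e^(−λt) = 0.1, so t = −ln(0.9)/λ = 0.10536/0.13245 ≈ 0.795472 hours.

0.795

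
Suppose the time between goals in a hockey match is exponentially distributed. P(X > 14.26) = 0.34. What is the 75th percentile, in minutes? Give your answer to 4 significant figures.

e^(−λ·14.26) = 0.34 ⇒ λ = −ln(0.34)/14.26 = 0.0756529.
75th percentile: 1 − e^(−λt) = 0.75, t = −ln(0.25)/λ = 18.3244 minutes.

18.32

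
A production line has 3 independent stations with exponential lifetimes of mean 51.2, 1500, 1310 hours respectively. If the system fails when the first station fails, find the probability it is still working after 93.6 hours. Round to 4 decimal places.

The first failure time is exponential with rate Σλ_i = 1/51.2 + 1/1500 + 1/1310 = 0.0209613 per hour.
P(min > 93.6) = e^(−0.0209613·93.6) = e^(−1.962) ≈ 0.1406.

0.1406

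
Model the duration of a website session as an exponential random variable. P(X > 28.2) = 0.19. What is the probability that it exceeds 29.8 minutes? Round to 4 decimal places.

e^(−λ·28.2) = 0.19 ⇒ λ = −ln(0.19)/28.2 = 0.0588912.
P(X > 29.8) = e^(−0.0588912·29.8) = e^(−1.755) ≈ 0.1729.

0.1729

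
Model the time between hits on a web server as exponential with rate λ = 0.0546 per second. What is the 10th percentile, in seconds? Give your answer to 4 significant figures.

1.930

Set 1 − e^(−λt) = 0.1, so t = −ln(0.9)/λ = 0.10536/0.0546 ≈ 1.92968 seconds.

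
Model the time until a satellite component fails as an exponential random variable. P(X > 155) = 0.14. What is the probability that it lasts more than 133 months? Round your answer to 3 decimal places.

e^(−λ·155) = 0.14 ⇒ λ = −ln(0.14)/155 = 0.0126846.
P(X > 133) = e^(−0.0126846·133) = e^(−1.6871) ≈ 0.185.

0.185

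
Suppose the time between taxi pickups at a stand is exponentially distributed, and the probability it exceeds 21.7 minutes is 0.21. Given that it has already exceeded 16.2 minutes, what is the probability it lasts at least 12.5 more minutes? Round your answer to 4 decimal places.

From e^(−λ·21.7) = 0.21, λ = −ln(0.21)/21.7 = 0.0719193.
Memoryless: P(X > 16.2+12.5 | X > 16.2) = P(X > 12.5) = e^(−0.0719193·12.5) ≈ 0.4070.

0.4070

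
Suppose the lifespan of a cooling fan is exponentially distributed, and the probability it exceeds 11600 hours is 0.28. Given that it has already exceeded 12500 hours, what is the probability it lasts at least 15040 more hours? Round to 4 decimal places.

From e^(−λ·11600) = 0.28, λ = −ln(0.28)/11600 = 0.000109738.
Memoryless: P(X > 12500+15040 | X > 12500) = P(X > 15040) = e^(−0.000109738·15040) ≈ 0.1920.

0.1920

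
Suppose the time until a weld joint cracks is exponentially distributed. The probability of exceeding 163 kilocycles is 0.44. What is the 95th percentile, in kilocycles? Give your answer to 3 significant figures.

e^(−λ·163) = 0.44 ⇒ λ = −ln(0.44)/163 = 0.00503669.
95th percentile: 1 − e^(−λt) = 0.95, t = −ln(0.05)/λ = 594.782 kilocycles.

595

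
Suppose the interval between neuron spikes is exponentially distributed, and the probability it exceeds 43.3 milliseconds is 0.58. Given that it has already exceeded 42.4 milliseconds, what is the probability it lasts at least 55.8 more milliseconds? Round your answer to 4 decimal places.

From e^(−λ·43.3) = 0.58, λ = −ln(0.58)/43.3 = 0.0125803.
Memoryless: P(X > 42.4+55.8 | X > 42.4) = P(X > 55.8) = e^(−0.0125803·55.8) ≈ 0.4956.

0.4956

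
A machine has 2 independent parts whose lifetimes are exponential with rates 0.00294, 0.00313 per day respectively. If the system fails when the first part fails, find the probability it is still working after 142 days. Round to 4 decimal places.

0.4223

The time to first failure is exponential with rate Σλ = 0.00294 + 0.00313 = 0.00607.
P(min > 142) = e^(−0.00607·142) = e^(−0.86194) ≈ 0.4223.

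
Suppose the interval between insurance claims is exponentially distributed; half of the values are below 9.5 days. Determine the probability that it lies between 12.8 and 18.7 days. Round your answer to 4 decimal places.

For an exponential, median = ln(2)/λ, so λ = ln 2 / 9.5 = 0.0729629 per day.
P(12.8 < X < 18.7) = e^(−λ·12.8) − e^(−λ·18.7) = 0.39301 − 0.25553 ≈ 0.1375.

0.1375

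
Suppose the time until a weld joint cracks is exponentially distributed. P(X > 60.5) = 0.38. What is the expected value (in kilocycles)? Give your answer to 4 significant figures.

e^(−λ·60.5) = 0.38 ⇒ λ = −ln(0.38)/60.5 = 0.0159931.
Mean = 1/λ = 62.5269 kilocycles.

62.53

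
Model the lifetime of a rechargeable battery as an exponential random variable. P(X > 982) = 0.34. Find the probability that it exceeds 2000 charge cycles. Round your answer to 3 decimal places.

0.111

e^(−λ·982) = 0.34 ⇒ λ = −ln(0.34)/982 = 0.00109858.
P(X > 2000) = e^(−0.00109858·2000) = e^(−2.1972) ≈ 0.111.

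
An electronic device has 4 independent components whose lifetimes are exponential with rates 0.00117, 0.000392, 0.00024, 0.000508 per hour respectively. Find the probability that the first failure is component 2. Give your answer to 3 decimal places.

0.170

The time to first failure is exponential with rate Σλ = 0.00117 + 0.000392 + 0.00024 + 0.000508 = 0.00231.
P(component 2 first) = λ_2/Σλ = 0.000392/0.00231 ≈ 0.170.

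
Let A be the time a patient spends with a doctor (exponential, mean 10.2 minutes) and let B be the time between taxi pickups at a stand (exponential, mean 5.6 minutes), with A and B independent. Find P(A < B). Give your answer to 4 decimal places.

0.3544

λ_1 = 1/10.2 = 0.0980392, λ_2 = 1/5.6 = 0.178571.
For independent exponentials, P(A < B) = λ_1/(λ_1+λ_2) = 0.0980392/0.276611 ≈ 0.3544.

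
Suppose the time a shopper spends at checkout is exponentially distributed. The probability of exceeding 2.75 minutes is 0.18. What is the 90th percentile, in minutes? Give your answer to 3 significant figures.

e^(−λ·2.75) = 0.18 ⇒ λ = −ln(0.18)/2.75 = 0.623563.
90th percentile: 1 − e^(−λt) = 0.9, t = −ln(0.1)/λ = 3.69263 minutes.

3.69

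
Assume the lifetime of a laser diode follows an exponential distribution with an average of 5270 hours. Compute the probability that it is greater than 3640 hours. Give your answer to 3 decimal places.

0.501

The rate is λ = 1/5270 = 0.000189753 per hour.
P(X > 3640) = e^(−λ·3640) = e^(−0.6907) ≈ 0.501.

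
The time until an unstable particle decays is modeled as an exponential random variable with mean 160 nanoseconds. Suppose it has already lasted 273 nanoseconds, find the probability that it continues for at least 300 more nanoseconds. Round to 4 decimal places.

0.1534

The rate is λ = 1/160 = 0.00625 per nanosecond.
P(X > s+t | X > s) = e^(−λ(s+t))/e^(−λs) = e^(−λt), independent of s = 273.
P(X > 300) = e^(−1.875) ≈ 0.1534.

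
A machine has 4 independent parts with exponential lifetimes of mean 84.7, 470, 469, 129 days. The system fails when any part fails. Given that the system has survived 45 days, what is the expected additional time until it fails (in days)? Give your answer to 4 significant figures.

41.98

First-failure rate Σλ = 1/84.7 + 1/470 + 1/469 + 1/129 = 0.0238182.
By memorylessness the expected residual is 1/Σλ = 41.9848 days, regardless of the 45 already elapsed.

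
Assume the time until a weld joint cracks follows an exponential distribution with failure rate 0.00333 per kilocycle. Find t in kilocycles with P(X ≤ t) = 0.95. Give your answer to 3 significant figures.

900

Set 1 − e^(−λt) = 0.95, so t = −ln(0.05)/λ = 2.9957/0.00333 ≈ 899.619 kilocycles.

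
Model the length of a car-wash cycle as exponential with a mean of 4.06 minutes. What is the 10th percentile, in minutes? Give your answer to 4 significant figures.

The rate is λ = 1/4.06 = 0.246305 per minute.
Set 1 − e^(−λt) = 0.1, so t = −ln(0.9)/λ = 0.10536/0.246305 ≈ 0.427764 minutes.

0.4278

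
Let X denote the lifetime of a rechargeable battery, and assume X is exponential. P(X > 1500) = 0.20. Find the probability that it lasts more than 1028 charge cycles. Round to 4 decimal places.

0.3319

e^(−λ·1500) = 0.20 ⇒ λ = −ln(0.20)/1500 = 0.00107296.
P(X > 1028) = e^(−0.00107296·1028) = e^(−1.103) ≈ 0.3319.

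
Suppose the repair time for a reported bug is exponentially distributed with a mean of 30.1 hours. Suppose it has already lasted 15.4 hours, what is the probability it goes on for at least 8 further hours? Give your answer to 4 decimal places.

The rate is λ = 1/30.1 = 0.0332226 per hour.
By the memoryless property, P(X > 15.4+8 | X > 15.4) = P(X > 8).
P(X > 8) = e^(−0.26578) ≈ 0.7666.

0.7666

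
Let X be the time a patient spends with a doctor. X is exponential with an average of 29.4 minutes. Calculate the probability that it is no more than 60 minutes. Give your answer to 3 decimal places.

0.870

The rate is λ = 1/29.4 = 0.0340136 per minute.
P(X ≤ 60) = 1 − e^(−λ·60) = 1 − e^(−2.0408) ≈ 0.870.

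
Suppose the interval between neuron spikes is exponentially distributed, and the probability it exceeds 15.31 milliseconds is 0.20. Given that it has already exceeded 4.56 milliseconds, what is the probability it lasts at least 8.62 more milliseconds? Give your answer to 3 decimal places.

0.404

From e^(−λ·15.31) = 0.20, λ = −ln(0.20)/15.31 = 0.105123.
Memoryless: P(X > 4.56+8.62 | X > 4.56) = P(X > 8.62) = e^(−0.105123·8.62) ≈ 0.404.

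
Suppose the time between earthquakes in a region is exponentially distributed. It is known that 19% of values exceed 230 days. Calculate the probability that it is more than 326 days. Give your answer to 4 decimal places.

e^(−λ·230) = 0.19 ⇒ λ = −ln(0.19)/230 = 0.00722057.
P(X > 326) = e^(−0.00722057·326) = e^(−2.3539) ≈ 0.0950.

0.0950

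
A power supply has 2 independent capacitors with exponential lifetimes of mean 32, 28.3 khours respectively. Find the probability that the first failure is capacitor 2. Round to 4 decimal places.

Rates: λ_i = 1/mean_i → 0.03125, 0.0353357; Σλ = 0.0665857.
P(capacitor 2 first) = λ_2/Σλ = 0.0353357/0.0665857 ≈ 0.5307.

0.5307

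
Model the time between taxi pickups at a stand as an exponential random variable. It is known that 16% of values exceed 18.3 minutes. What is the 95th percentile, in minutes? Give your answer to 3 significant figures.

e^(−λ·18.3) = 0.16 ⇒ λ = −ln(0.16)/18.3 = 0.100141.
95th percentile: 1 − e^(−λt) = 0.95, t = −ln(0.05)/λ = 29.9151 minutes.

29.9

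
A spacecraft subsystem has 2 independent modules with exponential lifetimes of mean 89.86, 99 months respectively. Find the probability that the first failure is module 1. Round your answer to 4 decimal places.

Rates: λ_i = 1/mean_i → 0.0111284, 0.010101; Σλ = 0.0212294.
P(module 1 first) = λ_1/Σλ = 0.0111284/0.0212294 ≈ 0.5242.

0.5242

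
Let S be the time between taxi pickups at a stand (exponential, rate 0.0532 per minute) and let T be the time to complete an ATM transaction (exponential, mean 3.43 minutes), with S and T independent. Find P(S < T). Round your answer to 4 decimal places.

λ_1 = 0.0532, λ_2 = 1/3.43 = 0.291545.
For independent exponentials, P(S < T) = λ_1/(λ_1+λ_2) = 0.0532/0.344745 ≈ 0.1543.

0.1543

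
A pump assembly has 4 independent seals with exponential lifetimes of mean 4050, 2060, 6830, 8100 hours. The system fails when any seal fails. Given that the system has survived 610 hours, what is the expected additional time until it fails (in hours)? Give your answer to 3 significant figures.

998

First-failure rate Σλ = 1/4050 + 1/2060 + 1/6830 + 1/8100 = 0.00100222.
By memorylessness the expected residual is 1/Σλ = 997.785 hours, regardless of the 610 already elapsed.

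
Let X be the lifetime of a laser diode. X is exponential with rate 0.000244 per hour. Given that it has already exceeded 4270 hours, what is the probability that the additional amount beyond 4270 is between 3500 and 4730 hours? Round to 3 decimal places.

0.110

Memoryless: the residual past 4270 is again Exp(λ).
P(3500 < residual < 4730) = e^(−λ·3500) − e^(−λ·4730) = 0.42571 − 0.31533 ≈ 0.110.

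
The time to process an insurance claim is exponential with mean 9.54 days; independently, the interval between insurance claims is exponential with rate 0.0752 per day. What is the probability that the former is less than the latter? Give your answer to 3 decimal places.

0.582

λ_1 = 1/9.54 = 0.104822, λ_2 = 0.0752.
For independent exponentials, P(the former < the latter) = λ_1/(λ_1+λ_2) = 0.104822/0.180022 ≈ 0.582.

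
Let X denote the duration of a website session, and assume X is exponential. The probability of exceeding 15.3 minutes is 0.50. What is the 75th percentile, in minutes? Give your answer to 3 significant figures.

30.6

e^(−λ·15.3) = 0.50 ⇒ λ = −ln(0.50)/15.3 = 0.0453037.
75th percentile: 1 − e^(−λt) = 0.75, t = −ln(0.25)/λ = 30.6 minutes.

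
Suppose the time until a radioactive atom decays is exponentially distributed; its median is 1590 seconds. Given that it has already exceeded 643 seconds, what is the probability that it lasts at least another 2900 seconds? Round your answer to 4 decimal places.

0.2825

For an exponential, median = ln(2)/λ, so λ = ln 2 / 1590 = 0.000435942 per second.
By the memoryless property, P(X > 643+2900 | X > 643) = P(X > 2900).
P(X > 2900) = e^(−1.2642) ≈ 0.2825.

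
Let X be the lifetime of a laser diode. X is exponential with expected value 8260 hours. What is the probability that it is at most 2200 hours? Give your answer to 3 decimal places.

The rate is λ = 1/8260 = 0.000121065 per hour.
P(X ≤ 2200) = 1 − e^(−λ·2200) = 1 − e^(−0.26634) ≈ 0.234.

0.234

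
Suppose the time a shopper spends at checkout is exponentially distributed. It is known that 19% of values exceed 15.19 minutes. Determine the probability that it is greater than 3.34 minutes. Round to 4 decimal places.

0.6941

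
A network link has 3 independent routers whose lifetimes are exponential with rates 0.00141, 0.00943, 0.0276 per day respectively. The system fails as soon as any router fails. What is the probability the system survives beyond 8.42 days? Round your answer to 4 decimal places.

The time to first failure is exponential with rate Σλ = 0.00141 + 0.00943 + 0.0276 = 0.03844.
P(min > 8.42) = e^(−0.03844·8.42) = e^(−0.32366) ≈ 0.7235.

0.7235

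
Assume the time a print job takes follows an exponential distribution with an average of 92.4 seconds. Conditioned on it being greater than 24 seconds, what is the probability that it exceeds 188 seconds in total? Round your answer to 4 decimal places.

0.1695

The rate is λ = 1/92.4 = 0.0108225 per second.
By the memoryless property, P(X > 24+164 | X > 24) = P(X > 164).
P(X > 164) = e^(−1.7749) ≈ 0.1695.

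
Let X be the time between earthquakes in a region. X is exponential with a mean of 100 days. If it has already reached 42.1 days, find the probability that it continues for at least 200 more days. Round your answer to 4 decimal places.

0.1353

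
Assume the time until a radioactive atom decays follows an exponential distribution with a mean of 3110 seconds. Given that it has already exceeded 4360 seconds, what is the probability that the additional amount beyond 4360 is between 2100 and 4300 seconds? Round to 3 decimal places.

The rate is λ = 1/3110 = 0.000321543 per second.
Memoryless: the residual past 4360 is again Exp(λ).
P(2100 < residual < 4300) = e^(−λ·2100) − e^(−λ·4300) = 0.50903 − 0.25092 ≈ 0.258.

0.258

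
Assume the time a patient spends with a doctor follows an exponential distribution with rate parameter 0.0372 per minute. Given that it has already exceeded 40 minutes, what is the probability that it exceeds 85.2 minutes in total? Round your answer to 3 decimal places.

0.186

P(X > s+t | X > s) = e^(−λ(s+t))/e^(−λs) = e^(−λt), independent of s = 40.
P(X > 45.2) = e^(−1.6814) ≈ 0.186.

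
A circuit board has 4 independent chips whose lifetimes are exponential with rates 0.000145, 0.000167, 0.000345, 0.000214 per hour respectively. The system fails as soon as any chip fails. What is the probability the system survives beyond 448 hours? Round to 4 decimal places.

The time to first failure is exponential with rate Σλ = 0.000145 + 0.000167 + 0.000345 + 0.000214 = 0.000871.
P(min > 448) = e^(−0.000871·448) = e^(−0.39021) ≈ 0.6769.

0.6769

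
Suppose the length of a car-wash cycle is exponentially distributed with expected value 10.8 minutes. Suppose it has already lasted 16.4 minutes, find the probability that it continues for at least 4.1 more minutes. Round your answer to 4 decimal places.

The rate is λ = 1/10.8 = 0.0925926 per minute.
The exponential is memoryless, so the remaining time is again Exp(λ): the condition X > 16.4 is irrelevant.
P(X > 4.1) = e^(−0.37963) ≈ 0.6841.

0.6841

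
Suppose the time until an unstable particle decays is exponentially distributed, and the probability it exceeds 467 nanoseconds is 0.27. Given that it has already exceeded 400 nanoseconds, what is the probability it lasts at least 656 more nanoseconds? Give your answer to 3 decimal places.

0.159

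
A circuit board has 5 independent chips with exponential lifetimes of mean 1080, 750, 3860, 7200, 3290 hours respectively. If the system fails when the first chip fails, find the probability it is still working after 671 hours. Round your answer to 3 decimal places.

0.137

The first failure time is exponential with rate Σλ_i = 1/1080 + 1/750 + 1/3860 + 1/7200 + 1/3290 = 0.00296117 per hour.
P(min > 671) = e^(−0.00296117·671) = e^(−1.9869) ≈ 0.137.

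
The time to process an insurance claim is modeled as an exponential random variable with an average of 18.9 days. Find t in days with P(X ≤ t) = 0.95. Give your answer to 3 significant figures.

The rate is λ = 1/18.9 = 0.0529101 per day.
Set 1 − e^(−λt) = 0.95, so t = −ln(0.05)/λ = 2.9957/0.0529101 ≈ 56.6193 days.

56.6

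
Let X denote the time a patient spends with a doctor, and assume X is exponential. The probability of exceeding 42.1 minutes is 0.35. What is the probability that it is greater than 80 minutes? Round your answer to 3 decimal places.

0.136

e^(−λ·42.1) = 0.35 ⇒ λ = −ln(0.35)/42.1 = 0.0249364.
P(X > 80) = e^(−0.0249364·80) = e^(−1.9949) ≈ 0.136.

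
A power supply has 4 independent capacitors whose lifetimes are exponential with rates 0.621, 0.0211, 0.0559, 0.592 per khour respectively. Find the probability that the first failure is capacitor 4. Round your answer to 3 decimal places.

0.459

The time to first failure is exponential with rate Σλ = 0.621 + 0.0211 + 0.0559 + 0.592 = 1.29.
P(capacitor 4 first) = λ_4/Σλ = 0.592/1.29 ≈ 0.459.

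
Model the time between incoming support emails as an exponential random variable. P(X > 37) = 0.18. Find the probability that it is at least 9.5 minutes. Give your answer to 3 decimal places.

e^(−λ·37) = 0.18 ⇒ λ = −ln(0.18)/37 = 0.0463459.
P(X > 9.5) = e^(−0.0463459·9.5) = e^(−0.44029) ≈ 0.644.

0.644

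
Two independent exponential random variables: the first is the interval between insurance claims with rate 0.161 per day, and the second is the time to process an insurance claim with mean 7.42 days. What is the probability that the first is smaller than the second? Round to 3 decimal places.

0.544

λ_1 = 0.161, λ_2 = 1/7.42 = 0.134771.
For independent exponentials, P(the first < the second) = λ_1/(λ_1+λ_2) = 0.161/0.295771 ≈ 0.544.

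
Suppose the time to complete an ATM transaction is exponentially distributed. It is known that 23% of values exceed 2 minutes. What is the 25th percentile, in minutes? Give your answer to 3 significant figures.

0.391

e^(−λ·2) = 0.23 ⇒ λ = −ln(0.23)/2 = 0.734838.
25th percentile: 1 − e^(−λt) = 0.25, t = −ln(0.75)/λ = 0.39149 minutes.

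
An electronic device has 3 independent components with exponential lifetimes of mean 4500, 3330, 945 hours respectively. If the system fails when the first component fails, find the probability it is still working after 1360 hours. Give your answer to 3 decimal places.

0.117

The first failure time is exponential with rate Σλ_i = 1/4500 + 1/3330 + 1/945 = 0.00158072 per hour.
P(min > 1360) = e^(−0.00158072·1360) = e^(−2.1498) ≈ 0.117.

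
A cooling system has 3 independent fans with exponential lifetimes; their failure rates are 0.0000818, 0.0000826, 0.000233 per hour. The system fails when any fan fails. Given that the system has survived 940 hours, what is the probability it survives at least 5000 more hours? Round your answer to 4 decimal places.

0.1371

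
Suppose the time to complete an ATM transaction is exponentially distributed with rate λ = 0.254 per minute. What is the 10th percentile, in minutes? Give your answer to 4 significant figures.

0.4148

Set 1 − e^(−λt) = 0.1, so t = −ln(0.9)/λ = 0.10536/0.254 ≈ 0.414805 minutes.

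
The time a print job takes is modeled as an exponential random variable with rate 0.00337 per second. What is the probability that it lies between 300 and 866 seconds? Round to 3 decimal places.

0.310

P(300 < X < 866) = e^(−λ·300) − e^(−λ·866) = 0.36385 − 0.05402 ≈ 0.310.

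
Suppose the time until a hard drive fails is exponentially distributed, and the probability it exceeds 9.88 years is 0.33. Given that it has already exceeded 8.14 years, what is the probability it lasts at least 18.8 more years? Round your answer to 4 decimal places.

0.1213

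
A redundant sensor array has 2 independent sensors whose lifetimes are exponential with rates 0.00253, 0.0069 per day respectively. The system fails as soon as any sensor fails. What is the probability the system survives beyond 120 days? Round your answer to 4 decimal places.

The time to first failure is exponential with rate Σλ = 0.00253 + 0.0069 = 0.00943.
P(min > 120) = e^(−0.00943·120) = e^(−1.1316) ≈ 0.3225.

0.3225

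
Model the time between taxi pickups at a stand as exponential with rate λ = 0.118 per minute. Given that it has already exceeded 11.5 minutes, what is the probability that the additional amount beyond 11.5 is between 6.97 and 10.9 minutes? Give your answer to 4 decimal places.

Memoryless: the residual past 11.5 is again Exp(λ).
P(6.97 < residual < 10.9) = e^(−λ·6.97) − e^(−λ·10.9) = 0.43935 − 0.27632 ≈ 0.1630.

0.1630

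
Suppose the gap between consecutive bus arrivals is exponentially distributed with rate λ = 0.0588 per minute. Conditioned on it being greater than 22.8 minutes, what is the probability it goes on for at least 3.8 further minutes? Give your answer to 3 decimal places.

0.800

P(X > s+t | X > s) = e^(−λ(s+t))/e^(−λs) = e^(−λt), independent of s = 22.8.
P(X > 3.8) = e^(−0.22344) ≈ 0.800.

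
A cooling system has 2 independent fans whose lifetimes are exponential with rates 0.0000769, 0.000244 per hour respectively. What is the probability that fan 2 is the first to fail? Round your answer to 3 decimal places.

The time to first failure is exponential with rate Σλ = 0.0000769 + 0.000244 = 0.0003209.
P(fan 2 first) = λ_2/Σλ = 0.000244/0.0003209 ≈ 0.760.

0.760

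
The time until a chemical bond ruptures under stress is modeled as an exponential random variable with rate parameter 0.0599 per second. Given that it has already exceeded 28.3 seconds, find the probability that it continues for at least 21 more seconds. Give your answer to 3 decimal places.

The exponential is memoryless, so the remaining time is again Exp(λ): the condition X > 28.3 is irrelevant.
P(X > 21) = e^(−1.2579) ≈ 0.284.

0.284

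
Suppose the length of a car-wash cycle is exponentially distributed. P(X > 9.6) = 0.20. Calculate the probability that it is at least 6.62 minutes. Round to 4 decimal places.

e^(−λ·9.6) = 0.20 ⇒ λ = −ln(0.20)/9.6 = 0.16765.
P(X > 6.62) = e^(−0.16765·6.62) = e^(−1.1098) ≈ 0.3296.

0.3296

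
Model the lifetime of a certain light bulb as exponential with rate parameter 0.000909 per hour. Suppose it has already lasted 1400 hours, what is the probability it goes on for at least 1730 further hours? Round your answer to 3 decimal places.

The exponential is memoryless, so the remaining time is again Exp(λ): the condition X > 1400 is irrelevant.
P(X > 1730) = e^(−1.5726) ≈ 0.208.

0.208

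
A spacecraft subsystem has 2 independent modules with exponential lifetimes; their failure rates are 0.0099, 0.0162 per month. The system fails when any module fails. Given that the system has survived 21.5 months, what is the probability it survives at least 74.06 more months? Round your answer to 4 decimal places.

0.1447

Time to first failure ~ Exp(Σλ) with Σλ = 0.0261.
By memorylessness, P(T > 21.5+74.06 | T > 21.5) = P(T > 74.06) = e^(−0.0261·74.06) ≈ 0.1447.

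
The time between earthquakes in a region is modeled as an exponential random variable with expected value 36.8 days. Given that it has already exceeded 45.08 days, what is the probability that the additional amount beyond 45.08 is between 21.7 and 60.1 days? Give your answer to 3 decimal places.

0.359

The rate is λ = 1/36.8 = 0.0271739 per day.
Memoryless: the residual past 45.08 is again Exp(λ).
P(21.7 < residual < 60.1) = e^(−λ·21.7) − e^(−λ·60.1) = 0.55451 − 0.19531 ≈ 0.359.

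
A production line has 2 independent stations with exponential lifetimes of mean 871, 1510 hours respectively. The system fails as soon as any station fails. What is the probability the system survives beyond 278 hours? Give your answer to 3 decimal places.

The first failure time is exponential with rate Σλ_i = 1/871 + 1/1510 = 0.00181036 per hour.
P(min > 278) = e^(−0.00181036·278) = e^(−0.50328) ≈ 0.605.

0.605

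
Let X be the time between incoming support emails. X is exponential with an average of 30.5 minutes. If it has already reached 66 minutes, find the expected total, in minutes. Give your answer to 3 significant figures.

96.5

The rate is λ = 1/30.5 = 0.0327869 per minute.
By memorylessness, E[X | X > 66] = 66 + 1/λ = 66 + 30.5 = 96.5 minutes.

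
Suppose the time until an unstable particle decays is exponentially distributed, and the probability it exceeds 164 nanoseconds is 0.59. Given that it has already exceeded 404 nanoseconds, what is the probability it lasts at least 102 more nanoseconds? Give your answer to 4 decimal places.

From e^(−λ·164) = 0.59, λ = −ln(0.59)/164 = 0.00321727.
Memoryless: P(X > 404+102 | X > 404) = P(X > 102) = e^(−0.00321727·102) ≈ 0.7202.

0.7202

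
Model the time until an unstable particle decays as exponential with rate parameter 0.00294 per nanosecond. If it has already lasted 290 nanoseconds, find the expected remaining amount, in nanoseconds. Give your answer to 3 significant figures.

By memorylessness, the remaining amount past any threshold is again Exp(λ) with mean 1/λ = 340.136 nanoseconds.

340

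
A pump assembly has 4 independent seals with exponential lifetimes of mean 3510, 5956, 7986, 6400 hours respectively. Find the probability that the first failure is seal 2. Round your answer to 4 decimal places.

0.2287

Rates: λ_i = 1/mean_i → 0.0002849, 0.000167898, 0.000125219, 0.00015625; Σλ = 0.000734267.
P(seal 2 first) = λ_2/Σλ = 0.000167898/0.000734267 ≈ 0.2287.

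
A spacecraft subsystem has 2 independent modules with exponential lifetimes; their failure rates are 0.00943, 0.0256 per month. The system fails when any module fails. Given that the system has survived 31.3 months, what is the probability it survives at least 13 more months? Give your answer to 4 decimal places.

0.6342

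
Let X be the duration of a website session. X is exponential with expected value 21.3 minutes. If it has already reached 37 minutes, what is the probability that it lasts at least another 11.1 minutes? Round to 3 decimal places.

The rate is λ = 1/21.3 = 0.0469484 per minute.
P(X > s+t | X > s) = e^(−λ(s+t))/e^(−λs) = e^(−λt), independent of s = 37.
P(X > 11.1) = e^(−0.52113) ≈ 0.594.

0.594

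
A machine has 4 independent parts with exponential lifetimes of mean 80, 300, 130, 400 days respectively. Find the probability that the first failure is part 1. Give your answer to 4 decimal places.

0.4803

Rates: λ_i = 1/mean_i → 0.0125, 0.00333333, 0.00769231, 0.0025; Σλ = 0.0260256.
P(part 1 first) = λ_1/Σλ = 0.0125/0.0260256 ≈ 0.4803.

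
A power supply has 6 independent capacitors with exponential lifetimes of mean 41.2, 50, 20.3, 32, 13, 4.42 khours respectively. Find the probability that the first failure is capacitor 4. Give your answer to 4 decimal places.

0.0730

Rates: λ_i = 1/mean_i → 0.0242718, 0.02, 0.0492611, 0.03125, 0.0769231, 0.226244; Σλ = 0.42795.
P(capacitor 4 first) = λ_4/Σλ = 0.03125/0.42795 ≈ 0.0730.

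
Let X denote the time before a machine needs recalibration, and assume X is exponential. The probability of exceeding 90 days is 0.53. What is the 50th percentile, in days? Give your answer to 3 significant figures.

98.3

e^(−λ·90) = 0.53 ⇒ λ = −ln(0.53)/90 = 0.0070542.
50th percentile: 1 − e^(−λt) = 0.5, t = −ln(0.5)/λ = 98.2602 days.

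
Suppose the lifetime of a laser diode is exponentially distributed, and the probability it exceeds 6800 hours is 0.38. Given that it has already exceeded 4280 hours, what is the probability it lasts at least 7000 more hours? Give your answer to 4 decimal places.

0.3693

From e^(−λ·6800) = 0.38, λ = −ln(0.38)/6800 = 0.000142292.
Memoryless: P(X > 4280+7000 | X > 4280) = P(X > 7000) = e^(−0.000142292·7000) ≈ 0.3693.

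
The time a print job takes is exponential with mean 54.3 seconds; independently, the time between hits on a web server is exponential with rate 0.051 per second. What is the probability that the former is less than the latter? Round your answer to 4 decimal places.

0.2653

λ_1 = 1/54.3 = 0.0184162, λ_2 = 0.051.
For independent exponentials, P(the former < the latter) = λ_1/(λ_1+λ_2) = 0.0184162/0.0694162 ≈ 0.2653.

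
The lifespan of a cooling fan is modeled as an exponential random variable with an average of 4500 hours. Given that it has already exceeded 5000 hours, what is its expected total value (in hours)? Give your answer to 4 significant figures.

9500

The rate is λ = 1/4500 = 0.000222222 per hour.
By memorylessness, E[X | X > 5000] = 5000 + 1/λ = 5000 + 4500 = 9500 hours.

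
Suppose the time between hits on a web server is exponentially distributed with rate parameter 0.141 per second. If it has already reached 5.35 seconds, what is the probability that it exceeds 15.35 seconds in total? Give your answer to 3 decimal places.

0.244

By the memoryless property, P(X > 5.35+10 | X > 5.35) = P(X > 10).
P(X > 10) = e^(−1.41) ≈ 0.244.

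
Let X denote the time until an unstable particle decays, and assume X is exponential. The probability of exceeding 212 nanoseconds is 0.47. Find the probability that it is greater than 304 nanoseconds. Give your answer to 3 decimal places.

0.339

e^(−λ·212) = 0.47 ⇒ λ = −ln(0.47)/212 = 0.00356143.
P(X > 304) = e^(−0.00356143·304) = e^(−1.0827) ≈ 0.339.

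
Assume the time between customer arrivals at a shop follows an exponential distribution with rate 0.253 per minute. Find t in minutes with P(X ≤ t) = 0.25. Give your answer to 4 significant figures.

1.137

Set 1 − e^(−λt) = 0.25, so t = −ln(0.75)/λ = 0.28768/0.253 ≈ 1.13708 minutes.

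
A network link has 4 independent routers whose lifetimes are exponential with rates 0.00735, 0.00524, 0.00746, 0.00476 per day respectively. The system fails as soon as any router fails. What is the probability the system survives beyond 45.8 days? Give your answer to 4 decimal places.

0.3210

The time to first failure is exponential with rate Σλ = 0.00735 + 0.00524 + 0.00746 + 0.00476 = 0.02481.
P(min > 45.8) = e^(−0.02481·45.8) = e^(−1.1363) ≈ 0.3210.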